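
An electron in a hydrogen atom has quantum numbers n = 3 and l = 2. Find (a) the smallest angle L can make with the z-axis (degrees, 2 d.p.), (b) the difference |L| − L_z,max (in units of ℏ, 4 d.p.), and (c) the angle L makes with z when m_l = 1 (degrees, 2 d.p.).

θ_min ≈ 35.26°; |L|−L_z,max ≈ 0.4495ℏ; θ(m_l=1) ≈ 65.91°

cos θ_min = 2/√6, so θ_min ≈ 35.26°.
|L| − L_z,max = (√6 − 2)ℏ ≈ 0.4495ℏ.
For m_l = 1: cos θ = 1/√6, θ ≈ 65.91°.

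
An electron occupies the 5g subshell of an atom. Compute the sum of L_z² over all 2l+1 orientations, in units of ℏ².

Σ(L_z)² = 60 ℏ²

For 5g, l = 4.
m_l ∈ {-4, -3, -2, -1, 0, 1, 2, 3, 4}.
Σ m_l² = 2·(1 + 4 + 9 + 16) = 60.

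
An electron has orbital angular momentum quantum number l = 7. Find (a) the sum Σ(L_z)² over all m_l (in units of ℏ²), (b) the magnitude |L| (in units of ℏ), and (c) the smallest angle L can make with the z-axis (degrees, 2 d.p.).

Σ(L_z)² = 280 ℏ²; |L| = 2√14 ℏ ≈ 7.483ℏ; θ_min ≈ 20.70°

Σ m_l² = 280, so Σ(L_z)² = 280 ℏ².
|L| = ℏ√(7·8) = 2√14 ℏ ≈ 7.483ℏ.
cos θ_min = 7/√56, so θ_min ≈ 20.70°.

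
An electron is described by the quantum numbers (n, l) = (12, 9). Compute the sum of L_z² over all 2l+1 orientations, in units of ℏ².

Σ(L_z)² = 570 ℏ²

The allowed m_l values are -9, -8, -7, -6, -5, -4, -3, -2, -1, 0, 1, 2, 3, 4, 5, 6, 7, 8, 9.
Σ m_l² = l(l+1)(2l+1)/3 = 9·10·19/3 = 570.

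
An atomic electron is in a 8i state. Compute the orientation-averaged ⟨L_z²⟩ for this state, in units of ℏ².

⟨L_z²⟩ = 14 ℏ²

8i means n = 8, l = 6.
The allowed m_l values are -6, -5, -4, -3, -2, -1, 0, 1, 2, 3, 4, 5, 6.
Average of L_z² over 13 states: 182/13 ℏ² = 14 ℏ².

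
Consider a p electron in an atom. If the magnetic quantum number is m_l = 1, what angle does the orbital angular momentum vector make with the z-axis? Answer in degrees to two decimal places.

The letter p corresponds to l = 1.
|L| = ℏ√(l(l+1)) = √2 ℏ.
L_z = m_l ℏ = 1ℏ.
cos θ = L_z/|L| = 1/√2, so θ ≈ 45.00°.

θ ≈ 45.00°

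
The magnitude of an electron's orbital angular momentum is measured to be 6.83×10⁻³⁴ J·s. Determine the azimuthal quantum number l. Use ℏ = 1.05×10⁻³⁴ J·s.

l = 6

In units of ℏ, |L| ≈ 6.505.
Set l(l+1) = 42.31; the integer solution is l = 6.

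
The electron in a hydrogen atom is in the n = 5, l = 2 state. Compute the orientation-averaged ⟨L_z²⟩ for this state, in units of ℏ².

m_l ∈ {-2, -1, 0, 1, 2}.
Average of L_z² over 5 states: 10/5 ℏ² = 2 ℏ².

⟨L_z²⟩ = 2 ℏ²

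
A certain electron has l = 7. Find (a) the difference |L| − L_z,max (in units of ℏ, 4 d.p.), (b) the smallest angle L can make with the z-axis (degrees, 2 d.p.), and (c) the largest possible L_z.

|L|−L_z,max ≈ 0.4833ℏ; θ_min ≈ 20.70°; L_z,max = 7ℏ

|L| − L_z,max = (2√14 − 7)ℏ ≈ 0.4833ℏ.
cos θ_min = 7/√56, so θ_min ≈ 20.70°.
L_z,max = lℏ = 7ℏ.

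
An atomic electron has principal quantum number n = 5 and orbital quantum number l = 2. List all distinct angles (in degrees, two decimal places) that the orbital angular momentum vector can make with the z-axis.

θ ∈ {35.26°, 65.91°, 90.00°, 114.09°, 144.74°}

|L| = √(l(l+1)) ℏ = √6 ℏ.
cos θ = m_l/√6 for each m_l ∈ {-2, -1, 0, 1, 2}.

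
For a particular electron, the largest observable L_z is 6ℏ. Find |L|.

|L| = √42 ℏ ≈ 6.481ℏ

The maximum L_z equals lℏ, giving l = 6.
|L| = ℏ√(l(l+1)) = √42 ℏ.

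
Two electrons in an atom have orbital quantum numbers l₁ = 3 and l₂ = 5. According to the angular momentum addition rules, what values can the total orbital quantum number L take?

By the triangle rule, |l₁ − l₂| ≤ L ≤ l₁ + l₂.
L ∈ {2, 3, 4, 5, 6, 7, 8}.

L = 2, 3, 4, 5, 6, 7, 8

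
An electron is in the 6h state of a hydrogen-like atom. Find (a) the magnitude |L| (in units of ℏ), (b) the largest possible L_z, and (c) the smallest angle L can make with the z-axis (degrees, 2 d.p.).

|L| = √30 ℏ ≈ 5.477ℏ; L_z,max = 5ℏ; θ_min ≈ 24.09°

The 6h subshell has l = 5.
|L| = ℏ√(5·6) = √30 ℏ ≈ 5.477ℏ.
L_z,max = lℏ = 5ℏ.
cos θ_min = 5/√30, so θ_min ≈ 24.09°.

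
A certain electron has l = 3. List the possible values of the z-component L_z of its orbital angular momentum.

L_z = m_l ℏ with m_l ranging from −l to +l in integer steps.
For l = 3: m_l ∈ {-3, -2, -1, 0, 1, 2, 3}.

L_z ∈ {−3ℏ, −2ℏ, −ℏ, 0, ℏ, 2ℏ, 3ℏ}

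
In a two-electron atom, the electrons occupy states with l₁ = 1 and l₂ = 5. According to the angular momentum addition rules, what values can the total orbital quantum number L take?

L = 4, 5, 6

By the triangle rule, |l₁ − l₂| ≤ L ≤ l₁ + l₂.
So L can be 4, 5, 6.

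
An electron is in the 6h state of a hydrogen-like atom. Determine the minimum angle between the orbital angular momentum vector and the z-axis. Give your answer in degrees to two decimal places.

θ_min ≈ 24.09°

6h means n = 6, l = 5.
|L| = ℏ√(l(l+1)) = √30 ℏ.
The smallest angle corresponds to the largest L_z, i.e. m_l = l = 5, giving L_z = 5ℏ.
cos θ_min = 5/√30, so θ_min ≈ 24.09°.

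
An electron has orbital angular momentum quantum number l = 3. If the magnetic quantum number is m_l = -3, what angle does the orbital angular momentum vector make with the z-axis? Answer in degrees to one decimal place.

θ ≈ 150.0°

|L| = ℏ√(l(l+1)) = 2√3 ℏ.
L_z = m_l ℏ = −3ℏ.
cos θ = L_z/|L| = -3/√12, so θ ≈ 150.0°.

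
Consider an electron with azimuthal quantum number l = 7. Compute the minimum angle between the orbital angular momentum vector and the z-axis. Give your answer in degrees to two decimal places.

θ_min ≈ 20.70°

|L| = √(l(l+1)) ℏ = 2√14 ℏ.
The smallest angle corresponds to the largest L_z, i.e. m_l = l = 7, giving L_z = 7ℏ.
cos θ_min = 7/√56, so θ_min ≈ 20.70°.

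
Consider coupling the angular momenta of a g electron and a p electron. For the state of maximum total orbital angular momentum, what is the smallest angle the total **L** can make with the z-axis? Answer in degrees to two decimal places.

By the triangle rule, |l₁ − l₂| ≤ L ≤ l₁ + l₂.
L ∈ {3, 4, 5}.
The maximum is L = 5, with |L_tot| = ℏ√(5·6) = √30 ℏ.
The minimum angle with z is arccos(5/√30) ≈ 24.09°.

θ_min ≈ 24.09°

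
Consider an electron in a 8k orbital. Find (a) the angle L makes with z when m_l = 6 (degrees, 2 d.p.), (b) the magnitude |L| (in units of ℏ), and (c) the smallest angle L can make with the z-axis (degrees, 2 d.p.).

The 8k subshell has l = 7.
For m_l = 6: cos θ = 6/√56, θ ≈ 36.70°.
|L| = ℏ√(7·8) = 2√14 ℏ ≈ 7.483ℏ.
cos θ_min = 7/√56, so θ_min ≈ 20.70°.

θ(m_l=6) ≈ 36.70°; |L| = 2√14 ℏ ≈ 7.483ℏ; θ_min ≈ 20.70°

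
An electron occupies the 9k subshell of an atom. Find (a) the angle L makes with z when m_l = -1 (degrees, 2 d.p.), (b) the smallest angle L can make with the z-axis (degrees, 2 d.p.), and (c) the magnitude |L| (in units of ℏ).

The 9k subshell has l = 7.
For m_l = -1: cos θ = -1/√56, θ ≈ 97.68°.
cos θ_min = 7/√56, so θ_min ≈ 20.70°.
|L| = ℏ√(7·8) = 2√14 ℏ ≈ 7.483ℏ.

θ(m_l=-1) ≈ 97.68°; θ_min ≈ 20.70°; |L| = 2√14 ℏ ≈ 7.483ℏ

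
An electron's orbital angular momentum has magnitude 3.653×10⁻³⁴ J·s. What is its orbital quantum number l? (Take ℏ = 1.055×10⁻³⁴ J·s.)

l = 3

Dividing by ℏ: |L|/ℏ ≈ 3.463.
l(l+1) ≈ 3.463² ≈ 11.99, so l = 3.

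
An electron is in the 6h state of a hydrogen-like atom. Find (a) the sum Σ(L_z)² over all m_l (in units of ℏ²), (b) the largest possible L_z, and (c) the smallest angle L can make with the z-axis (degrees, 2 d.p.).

6h means n = 6, l = 5.
Σ m_l² = 110, so Σ(L_z)² = 110 ℏ².
L_z,max = lℏ = 5ℏ.
cos θ_min = 5/√30, so θ_min ≈ 24.09°.

Σ(L_z)² = 110 ℏ²; L_z,max = 5ℏ; θ_min ≈ 24.09°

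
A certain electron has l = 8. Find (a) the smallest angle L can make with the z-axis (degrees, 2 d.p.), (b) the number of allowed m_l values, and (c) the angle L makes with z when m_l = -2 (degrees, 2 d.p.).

cos θ_min = 8/√72, so θ_min ≈ 19.47°.
There are 2l+1 = 17 values of m_l.
For m_l = -2: cos θ = -2/√72, θ ≈ 103.63°.

θ_min ≈ 19.47°; 17 values; θ(m_l=-2) ≈ 103.63°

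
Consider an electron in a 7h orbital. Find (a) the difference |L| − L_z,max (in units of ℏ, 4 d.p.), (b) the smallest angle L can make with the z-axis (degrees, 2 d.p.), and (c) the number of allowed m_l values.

|L|−L_z,max ≈ 0.4772ℏ; θ_min ≈ 24.09°; 11 values

The 7h subshell has l = 5.
|L| − L_z,max = (√30 − 5)ℏ ≈ 0.4772ℏ.
cos θ_min = 5/√30, so θ_min ≈ 24.09°.
There are 2l+1 = 11 values of m_l.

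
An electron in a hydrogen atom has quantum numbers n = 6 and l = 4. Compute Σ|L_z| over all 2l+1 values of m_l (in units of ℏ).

Σ|L_z| = 20 ℏ

The allowed m_l values are -4, -3, -2, -1, 0, 1, 2, 3, 4.
Σ|m_l| = 2·4(4+1)/2 = 20.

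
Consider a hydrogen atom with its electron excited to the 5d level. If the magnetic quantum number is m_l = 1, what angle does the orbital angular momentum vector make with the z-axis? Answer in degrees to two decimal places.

θ ≈ 65.91°

The 5d level has l = 2.
|L|² = l(l+1)ℏ² = 6ℏ², so |L| = √6 ℏ.
L_z = m_l ℏ = 1ℏ.
cos θ = L_z/|L| = 1/√6, so θ ≈ 65.91°.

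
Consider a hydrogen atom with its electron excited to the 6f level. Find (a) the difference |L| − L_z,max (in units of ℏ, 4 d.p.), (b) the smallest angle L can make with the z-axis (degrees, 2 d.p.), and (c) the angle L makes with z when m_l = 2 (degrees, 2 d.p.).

|L|−L_z,max ≈ 0.4641ℏ; θ_min ≈ 30.00°; θ(m_l=2) ≈ 54.74°

The 6f level has l = 3.
|L| − L_z,max = (2√3 − 3)ℏ ≈ 0.4641ℏ.
cos θ_min = 3/√12, so θ_min ≈ 30.00°.
For m_l = 2: cos θ = 2/√12, θ ≈ 54.74°.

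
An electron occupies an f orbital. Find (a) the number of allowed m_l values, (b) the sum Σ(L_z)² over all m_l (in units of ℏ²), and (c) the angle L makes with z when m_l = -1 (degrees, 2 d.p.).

For an f orbital, l = 3.
There are 2l+1 = 7 values of m_l.
Σ m_l² = 28, so Σ(L_z)² = 28 ℏ².
For m_l = -1: cos θ = -1/√12, θ ≈ 106.78°.

7 values; Σ(L_z)² = 28 ℏ²; θ(m_l=-1) ≈ 106.78°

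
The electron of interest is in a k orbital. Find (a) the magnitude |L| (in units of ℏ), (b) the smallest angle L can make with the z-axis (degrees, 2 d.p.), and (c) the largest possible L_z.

|L| = 2√14 ℏ ≈ 7.483ℏ; θ_min ≈ 20.70°; L_z,max = 7ℏ

The letter k corresponds to l = 7.
|L| = ℏ√(7·8) = 2√14 ℏ ≈ 7.483ℏ.
cos θ_min = 7/√56, so θ_min ≈ 20.70°.
L_z,max = lℏ = 7ℏ.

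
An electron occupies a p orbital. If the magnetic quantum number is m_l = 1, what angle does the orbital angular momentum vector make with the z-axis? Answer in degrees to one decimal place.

The letter p corresponds to l = 1.
|L| = √(l(l+1)) ℏ = √2 ℏ.
L_z = m_l ℏ = 1ℏ.
cos θ = L_z/|L| = 1/√2, so θ ≈ 45.0°.

θ ≈ 45.0°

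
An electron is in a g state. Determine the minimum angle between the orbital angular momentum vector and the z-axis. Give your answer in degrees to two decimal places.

A g state has l = 4.
|L|² = l(l+1)ℏ² = 20ℏ², so |L| = 2√5 ℏ.
The smallest angle corresponds to the largest L_z, i.e. m_l = l = 4, giving L_z = 4ℏ.
cos θ_min = 4/√20, so θ_min ≈ 26.57°.

θ_min ≈ 26.57°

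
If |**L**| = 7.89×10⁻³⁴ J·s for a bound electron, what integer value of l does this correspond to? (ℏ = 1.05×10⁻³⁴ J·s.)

In units of ℏ, |L| ≈ 7.514.
Set l(l+1) = 56.46; the integer solution is l = 7.

l = 7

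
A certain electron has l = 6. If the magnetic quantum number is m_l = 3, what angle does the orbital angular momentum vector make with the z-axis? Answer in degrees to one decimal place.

|L| = √(l(l+1)) ℏ = √42 ℏ.
L_z = m_l ℏ = 3ℏ.
cos θ = L_z/|L| = 3/√42, so θ ≈ 62.4°.

θ ≈ 62.4°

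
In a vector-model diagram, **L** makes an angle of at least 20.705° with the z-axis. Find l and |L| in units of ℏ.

cos θ_min = l/√(l(l+1)) = √(l/(l+1)), so l/(l+1) = cos²(20.705°) = 0.8750.
Thus l = 0.8750/(1 − 0.8750) ≈ 7.
Then |L| = ℏ√(7·8) = 2√14 ℏ.

l = 7, |L| = 2√14 ℏ ≈ 7.483ℏ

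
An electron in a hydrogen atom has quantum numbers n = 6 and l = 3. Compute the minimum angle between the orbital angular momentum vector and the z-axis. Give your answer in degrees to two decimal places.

|L|² = l(l+1)ℏ² = 12ℏ², so |L| = 2√3 ℏ.
The smallest angle corresponds to the largest L_z, i.e. m_l = l = 3, giving L_z = 3ℏ.
cos θ_min = 3/√12, so θ_min ≈ 30.00°.

θ_min ≈ 30.00°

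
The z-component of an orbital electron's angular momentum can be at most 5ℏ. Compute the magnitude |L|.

|L| = √30 ℏ ≈ 5.477ℏ

The maximum L_z equals lℏ, giving l = 5.
|L| = √(l(l+1)) ℏ = √30 ℏ.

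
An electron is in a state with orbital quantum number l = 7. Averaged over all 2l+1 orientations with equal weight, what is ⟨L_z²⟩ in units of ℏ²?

⟨L_z²⟩ = 18.67 ℏ²

m_l runs from −7 to 7, i.e. {-7, -6, -5, -4, -3, -2, -1, 0, 1, 2, 3, 4, 5, 6, 7}.
⟨L_z²⟩ = ℏ²·(Σ m_l²)/(2l+1) = ℏ²·280/15 = 18.67ℏ².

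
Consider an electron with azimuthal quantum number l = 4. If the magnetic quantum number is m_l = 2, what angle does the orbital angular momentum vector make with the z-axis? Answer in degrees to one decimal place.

|L|² = l(l+1)ℏ² = 20ℏ², so |L| = 2√5 ℏ.
L_z = m_l ℏ = 2ℏ.
cos θ = L_z/|L| = 2/√20, so θ ≈ 63.4°.

θ ≈ 63.4°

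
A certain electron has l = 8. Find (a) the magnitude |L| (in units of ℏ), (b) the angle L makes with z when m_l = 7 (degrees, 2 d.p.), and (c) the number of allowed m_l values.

|L| = 6√2 ℏ ≈ 8.485ℏ; θ(m_l=7) ≈ 34.42°; 17 values

|L| = ℏ√(8·9) = 6√2 ℏ ≈ 8.485ℏ.
For m_l = 7: cos θ = 7/√72, θ ≈ 34.42°.
There are 2l+1 = 17 values of m_l.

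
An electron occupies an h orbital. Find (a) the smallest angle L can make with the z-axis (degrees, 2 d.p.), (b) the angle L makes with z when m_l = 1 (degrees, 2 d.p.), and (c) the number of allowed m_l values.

θ_min ≈ 24.09°; θ(m_l=1) ≈ 79.48°; 11 values

H corresponds to l = 5.
cos θ_min = 5/√30, so θ_min ≈ 24.09°.
For m_l = 1: cos θ = 1/√30, θ ≈ 79.48°.
There are 2l+1 = 11 values of m_l.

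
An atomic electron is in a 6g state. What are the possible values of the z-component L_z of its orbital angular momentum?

L_z ∈ {−4ℏ, −3ℏ, −2ℏ, −ℏ, 0, ℏ, 2ℏ, 3ℏ, 4ℏ}

6g means n = 6, l = 4.
L_z = m_l ℏ with m_l ranging from −l to +l in integer steps.
For l = 4: m_l ∈ {-4, -3, -2, -1, 0, 1, 2, 3, 4}.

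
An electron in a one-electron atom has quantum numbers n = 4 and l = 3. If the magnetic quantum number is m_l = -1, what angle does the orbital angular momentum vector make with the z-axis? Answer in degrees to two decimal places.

|L| = ℏ√(l(l+1)) = 2√3 ℏ.
L_z = m_l ℏ = −1ℏ.
cos θ = L_z/|L| = -1/√12, so θ ≈ 106.78°.

θ ≈ 106.78°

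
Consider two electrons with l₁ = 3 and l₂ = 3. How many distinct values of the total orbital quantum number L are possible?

7

L runs from |3 − 3| = 0 to 3 + 3 = 6.
So L can be 0, 1, 2, 3, 4, 5, 6.
That is 7 values.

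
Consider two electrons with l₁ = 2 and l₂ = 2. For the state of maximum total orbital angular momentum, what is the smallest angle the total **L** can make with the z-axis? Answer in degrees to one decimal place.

θ_min ≈ 26.6°

Angular momentum addition gives L = |l₁ − l₂|, …, l₁ + l₂.
So L can be 0, 1, 2, 3, 4.
The maximum is L = 4, with |L_tot| = ℏ√(4·5) = 2√5 ℏ.
The minimum angle with z is arccos(4/√20) ≈ 26.6°.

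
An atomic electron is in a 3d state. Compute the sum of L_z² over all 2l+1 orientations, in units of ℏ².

Σ(L_z)² = 10 ℏ²

The 3d subshell has l = 2.
m_l runs from −2 to 2, i.e. {-2, -1, 0, 1, 2}.
Summing m² from −2 to 2: Σ m_l² = 10.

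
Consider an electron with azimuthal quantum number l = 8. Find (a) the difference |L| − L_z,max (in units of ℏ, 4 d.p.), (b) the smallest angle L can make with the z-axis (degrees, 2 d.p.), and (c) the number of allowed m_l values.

|L| − L_z,max = (6√2 − 8)ℏ ≈ 0.4853ℏ.
cos θ_min = 8/√72, so θ_min ≈ 19.47°.
There are 2l+1 = 17 values of m_l.

|L|−L_z,max ≈ 0.4853ℏ; θ_min ≈ 19.47°; 17 values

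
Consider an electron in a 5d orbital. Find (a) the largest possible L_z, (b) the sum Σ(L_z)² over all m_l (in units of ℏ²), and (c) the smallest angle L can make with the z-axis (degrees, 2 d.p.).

For 5d, l = 2.
L_z,max = lℏ = 2ℏ.
Σ m_l² = 10, so Σ(L_z)² = 10 ℏ².
cos θ_min = 2/√6, so θ_min ≈ 35.26°.

L_z,max = 2ℏ; Σ(L_z)² = 10 ℏ²; θ_min ≈ 35.26°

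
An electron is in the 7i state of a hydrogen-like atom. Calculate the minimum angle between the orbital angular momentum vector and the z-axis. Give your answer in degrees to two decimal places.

For 7i, l = 6.
|L| = ℏ√(l(l+1)) = √42 ℏ.
The smallest angle corresponds to the largest L_z, i.e. m_l = l = 6, giving L_z = 6ℏ.
cos θ_min = 6/√42, so θ_min ≈ 22.21°.

θ_min ≈ 22.21°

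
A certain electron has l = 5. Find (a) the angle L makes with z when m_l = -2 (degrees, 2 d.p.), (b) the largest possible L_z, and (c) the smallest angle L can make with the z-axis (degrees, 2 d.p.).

For m_l = -2: cos θ = -2/√30, θ ≈ 111.42°.
L_z,max = lℏ = 5ℏ.
cos θ_min = 5/√30, so θ_min ≈ 24.09°.

θ(m_l=-2) ≈ 111.42°; L_z,max = 5ℏ; θ_min ≈ 24.09°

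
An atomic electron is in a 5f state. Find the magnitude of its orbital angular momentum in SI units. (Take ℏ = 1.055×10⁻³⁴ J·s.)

For 5f, l = 3.
|L| = ℏ√(l(l+1)) = ℏ√(3·4) = 2√3 ℏ
Numerically, |L| = 3.464 × (1.055×10⁻³⁴ J·s) = 3.655×10⁻³⁴ J·s.

|L| = 3.655×10⁻³⁴ J·s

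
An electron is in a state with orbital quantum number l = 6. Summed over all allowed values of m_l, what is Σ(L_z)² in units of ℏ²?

The allowed m_l values are -6, -5, -4, -3, -2, -1, 0, 1, 2, 3, 4, 5, 6.
Σ m_l² = 2·(1 + 4 + 9 + 16 + 25 + 36) = 182.

Σ(L_z)² = 182 ℏ²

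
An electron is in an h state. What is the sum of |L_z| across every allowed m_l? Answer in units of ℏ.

H corresponds to l = 5.
m_l ∈ {-5, -4, -3, -2, -1, 0, 1, 2, 3, 4, 5}.
Σ|m_l| = 2·5(5+1)/2 = 30.

Σ|L_z| = 30 ℏ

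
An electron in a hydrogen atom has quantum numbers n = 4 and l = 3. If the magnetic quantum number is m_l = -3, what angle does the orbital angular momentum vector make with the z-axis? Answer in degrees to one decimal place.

|L| = ℏ√(l(l+1)) = 2√3 ℏ.
L_z = m_l ℏ = −3ℏ.
cos θ = L_z/|L| = -3/√12, so θ ≈ 150.0°.

θ ≈ 150.0°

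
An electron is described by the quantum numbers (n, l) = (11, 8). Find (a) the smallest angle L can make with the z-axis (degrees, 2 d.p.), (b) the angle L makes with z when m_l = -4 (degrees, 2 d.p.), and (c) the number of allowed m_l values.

θ_min ≈ 19.47°; θ(m_l=-4) ≈ 118.13°; 17 values

cos θ_min = 8/√72, so θ_min ≈ 19.47°.
For m_l = -4: cos θ = -4/√72, θ ≈ 118.13°.
There are 2l+1 = 17 values of m_l.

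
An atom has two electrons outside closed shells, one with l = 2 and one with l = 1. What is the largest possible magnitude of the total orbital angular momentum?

|L_tot|_max = 2√3 ℏ ≈ 3.464ℏ

Angular momentum addition gives L = |l₁ − l₂|, …, l₁ + l₂.
Allowed values: L = 1, 2, 3.
The largest magnitude corresponds to L = 3: |L_tot| = ℏ√(3·4) = 2√3 ℏ.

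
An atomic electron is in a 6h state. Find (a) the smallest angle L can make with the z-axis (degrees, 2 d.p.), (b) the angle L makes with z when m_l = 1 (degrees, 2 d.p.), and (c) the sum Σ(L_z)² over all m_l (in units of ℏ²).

θ_min ≈ 24.09°; θ(m_l=1) ≈ 79.48°; Σ(L_z)² = 110 ℏ²

6h means n = 6, l = 5.
cos θ_min = 5/√30, so θ_min ≈ 24.09°.
For m_l = 1: cos θ = 1/√30, θ ≈ 79.48°.
Σ m_l² = 110, so Σ(L_z)² = 110 ℏ².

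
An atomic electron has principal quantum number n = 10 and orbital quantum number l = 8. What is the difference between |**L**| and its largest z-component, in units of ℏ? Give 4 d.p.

|L| = 6√2 ℏ ≈ 8.4853ℏ, while L_z,max = lℏ = 8ℏ.
The difference is (6√2 − 8)ℏ ≈ 0.4853ℏ.

|L| − L_z,max ≈ 0.4853ℏ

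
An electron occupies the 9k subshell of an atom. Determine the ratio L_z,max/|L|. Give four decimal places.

L_z,max/|L| = 0.9354

For 9k, l = 7.
|L| = 2√14 ℏ ≈ 7.4833ℏ, while L_z,max = lℏ = 7ℏ.
L_z,max/|L| = 7/√56 = 0.9354.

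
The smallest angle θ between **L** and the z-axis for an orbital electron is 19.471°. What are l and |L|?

At minimum angle, m_l = l, so cos θ = l/√(l(l+1)); cos²θ = l/(l+1) = 0.8889.
Solving: l = 8.
Then |L| = ℏ√(8·9) = 6√2 ℏ.

l = 8, |L| = 6√2 ℏ ≈ 8.485ℏ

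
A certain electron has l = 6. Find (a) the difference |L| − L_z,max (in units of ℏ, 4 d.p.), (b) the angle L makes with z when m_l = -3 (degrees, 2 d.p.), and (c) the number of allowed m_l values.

|L| − L_z,max = (√42 − 6)ℏ ≈ 0.4807ℏ.
For m_l = -3: cos θ = -3/√42, θ ≈ 117.58°.
There are 2l+1 = 13 values of m_l.

|L|−L_z,max ≈ 0.4807ℏ; θ(m_l=-3) ≈ 117.58°; 13 values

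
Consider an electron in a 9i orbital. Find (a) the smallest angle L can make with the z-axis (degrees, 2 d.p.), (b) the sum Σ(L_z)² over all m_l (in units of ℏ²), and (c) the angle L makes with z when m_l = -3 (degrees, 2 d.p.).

The 9i subshell has l = 6.
cos θ_min = 6/√42, so θ_min ≈ 22.21°.
Σ m_l² = 182, so Σ(L_z)² = 182 ℏ².
For m_l = -3: cos θ = -3/√42, θ ≈ 117.58°.

θ_min ≈ 22.21°; Σ(L_z)² = 182 ℏ²; θ(m_l=-3) ≈ 117.58°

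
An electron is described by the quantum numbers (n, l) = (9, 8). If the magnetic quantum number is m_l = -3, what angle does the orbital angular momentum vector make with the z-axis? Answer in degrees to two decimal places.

|L| = √(l(l+1)) ℏ = 6√2 ℏ.
L_z = m_l ℏ = −3ℏ.
cos θ = L_z/|L| = -3/√72, so θ ≈ 110.70°.

θ ≈ 110.70°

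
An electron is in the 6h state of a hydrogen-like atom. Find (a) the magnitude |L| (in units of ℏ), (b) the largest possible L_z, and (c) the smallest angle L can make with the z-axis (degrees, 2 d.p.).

For 6h, l = 5.
|L| = ℏ√(5·6) = √30 ℏ ≈ 5.477ℏ.
L_z,max = lℏ = 5ℏ.
cos θ_min = 5/√30, so θ_min ≈ 24.09°.

|L| = √30 ℏ ≈ 5.477ℏ; L_z,max = 5ℏ; θ_min ≈ 24.09°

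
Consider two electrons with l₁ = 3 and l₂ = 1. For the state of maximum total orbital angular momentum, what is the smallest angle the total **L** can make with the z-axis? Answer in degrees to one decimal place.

Angular momentum addition gives L = |l₁ − l₂|, …, l₁ + l₂.
Allowed values: L = 2, 3, 4.
The maximum is L = 4, with |L_tot| = ℏ√(4·5) = 2√5 ℏ.
The minimum angle with z is arccos(4/√20) ≈ 26.6°.

θ_min ≈ 26.6°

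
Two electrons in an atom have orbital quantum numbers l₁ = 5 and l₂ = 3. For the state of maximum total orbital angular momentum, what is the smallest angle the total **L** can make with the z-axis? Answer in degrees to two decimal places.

Angular momentum addition gives L = |l₁ − l₂|, …, l₁ + l₂.
So L can be 2, 3, 4, 5, 6, 7, 8.
The maximum is L = 8, with |L_tot| = ℏ√(8·9) = 6√2 ℏ.
The minimum angle with z is arccos(8/√72) ≈ 19.47°.

θ_min ≈ 19.47°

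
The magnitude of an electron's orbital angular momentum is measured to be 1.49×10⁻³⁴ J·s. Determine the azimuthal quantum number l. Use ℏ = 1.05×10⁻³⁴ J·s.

l = 1

|L|/ℏ = (1.49×10⁻³⁴)/(1.05×10⁻³⁴) ≈ 1.419.
l(l+1) ≈ 1.419² ≈ 2.01, so l = 1.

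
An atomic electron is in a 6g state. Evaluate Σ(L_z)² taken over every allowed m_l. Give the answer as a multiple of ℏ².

6g means n = 6, l = 4.
m_l ∈ {-4, -3, -2, -1, 0, 1, 2, 3, 4}.
Σ m_l² = l(l+1)(2l+1)/3 = 4·5·9/3 = 60.

Σ(L_z)² = 60 ℏ²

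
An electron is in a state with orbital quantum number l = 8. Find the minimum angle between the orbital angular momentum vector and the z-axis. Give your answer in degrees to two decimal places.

θ_min ≈ 19.47°

|L| = ℏ√(l(l+1)) = 6√2 ℏ.
The smallest angle corresponds to the largest L_z, i.e. m_l = l = 8, giving L_z = 8ℏ.
cos θ_min = 8/√72, so θ_min ≈ 19.47°.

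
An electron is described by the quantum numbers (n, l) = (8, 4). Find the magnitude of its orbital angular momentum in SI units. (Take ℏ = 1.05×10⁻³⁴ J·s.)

|L| = ℏ√(l(l+1)) = ℏ√(4·5) = 2√5 ℏ
Numerically, |L| = 4.472 × (1.05×10⁻³⁴ J·s) = 4.70×10⁻³⁴ J·s.

|L| = 4.70×10⁻³⁴ J·s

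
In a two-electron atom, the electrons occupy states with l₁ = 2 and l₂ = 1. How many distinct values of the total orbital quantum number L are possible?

3

The total orbital quantum number L ranges from |l₁ − l₂| to l₁ + l₂ in integer steps.
Allowed values: L = 1, 2, 3.
That is 3 values.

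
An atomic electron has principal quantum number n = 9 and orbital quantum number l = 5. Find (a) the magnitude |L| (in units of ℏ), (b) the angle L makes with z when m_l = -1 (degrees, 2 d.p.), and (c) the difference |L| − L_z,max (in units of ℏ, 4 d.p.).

|L| = √30 ℏ ≈ 5.477ℏ; θ(m_l=-1) ≈ 100.52°; |L|−L_z,max ≈ 0.4772ℏ

|L| = ℏ√(5·6) = √30 ℏ ≈ 5.477ℏ.
For m_l = -1: cos θ = -1/√30, θ ≈ 100.52°.
|L| − L_z,max = (√30 − 5)ℏ ≈ 0.4772ℏ.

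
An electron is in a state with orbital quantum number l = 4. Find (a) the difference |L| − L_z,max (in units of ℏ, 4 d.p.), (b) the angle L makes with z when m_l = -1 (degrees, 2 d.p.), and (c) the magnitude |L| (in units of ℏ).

|L| − L_z,max = (2√5 − 4)ℏ ≈ 0.4721ℏ.
For m_l = -1: cos θ = -1/√20, θ ≈ 102.92°.
|L| = ℏ√(4·5) = 2√5 ℏ ≈ 4.472ℏ.

|L|−L_z,max ≈ 0.4721ℏ; θ(m_l=-1) ≈ 102.92°; |L| = 2√5 ℏ ≈ 4.472ℏ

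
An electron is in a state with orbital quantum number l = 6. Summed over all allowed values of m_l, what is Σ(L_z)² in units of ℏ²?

m_l ∈ {-6, -5, -4, -3, -2, -1, 0, 1, 2, 3, 4, 5, 6}.
Summing m² from −6 to 6: Σ m_l² = 182.

Σ(L_z)² = 182 ℏ²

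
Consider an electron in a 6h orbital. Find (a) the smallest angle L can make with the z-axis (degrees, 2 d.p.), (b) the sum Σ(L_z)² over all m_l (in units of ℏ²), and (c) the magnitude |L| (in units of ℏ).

θ_min ≈ 24.09°; Σ(L_z)² = 110 ℏ²; |L| = √30 ℏ ≈ 5.477ℏ

6h means n = 6, l = 5.
cos θ_min = 5/√30, so θ_min ≈ 24.09°.
Σ m_l² = 110, so Σ(L_z)² = 110 ℏ².
|L| = ℏ√(5·6) = √30 ℏ ≈ 5.477ℏ.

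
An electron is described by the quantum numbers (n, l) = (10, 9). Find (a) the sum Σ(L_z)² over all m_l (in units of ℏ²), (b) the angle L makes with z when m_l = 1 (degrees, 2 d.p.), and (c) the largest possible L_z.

Σ m_l² = 570, so Σ(L_z)² = 570 ℏ².
For m_l = 1: cos θ = 1/√90, θ ≈ 83.95°.
L_z,max = lℏ = 9ℏ.

Σ(L_z)² = 570 ℏ²; θ(m_l=1) ≈ 83.95°; L_z,max = 9ℏ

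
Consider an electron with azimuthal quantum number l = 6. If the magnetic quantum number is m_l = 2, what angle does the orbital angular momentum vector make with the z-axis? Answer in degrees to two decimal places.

θ ≈ 72.02°

|L| = ℏ√(l(l+1)) = √42 ℏ.
L_z = m_l ℏ = 2ℏ.
cos θ = L_z/|L| = 2/√42, so θ ≈ 72.02°.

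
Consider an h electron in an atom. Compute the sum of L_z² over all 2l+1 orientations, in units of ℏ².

Σ(L_z)² = 110 ℏ²

For an h orbital, l = 5.
m_l ∈ {-5, -4, -3, -2, -1, 0, 1, 2, 3, 4, 5}.
Σ m_l² = 2·(1 + 4 + 9 + 16 + 25) = 110.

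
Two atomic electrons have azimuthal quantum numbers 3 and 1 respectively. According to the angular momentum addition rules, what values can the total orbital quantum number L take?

L = 2, 3, 4

L runs from |3 − 1| = 2 to 3 + 1 = 4.
So L can be 2, 3, 4.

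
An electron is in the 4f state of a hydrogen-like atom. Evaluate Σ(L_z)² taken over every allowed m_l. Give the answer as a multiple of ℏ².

For 4f, l = 3.
m_l ∈ {-3, -2, -1, 0, 1, 2, 3}.
Σ m_l² = 2·(1 + 4 + 9) = 28.

Σ(L_z)² = 28 ℏ²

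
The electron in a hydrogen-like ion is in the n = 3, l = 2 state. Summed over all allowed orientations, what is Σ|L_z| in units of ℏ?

m_l runs from −2 to 2, i.e. {-2, -1, 0, 1, 2}.
Σ|m_l| = 2·2(2+1)/2 = 6.

Σ|L_z| = 6 ℏ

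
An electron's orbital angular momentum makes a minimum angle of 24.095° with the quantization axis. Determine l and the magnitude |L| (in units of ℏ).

l = 5, |L| = √30 ℏ ≈ 5.477ℏ

cos θ_min = l/√(l(l+1)) = √(l/(l+1)), so l/(l+1) = cos²(24.095°) = 0.8333.
l = cos²θ/sin²θ ≈ 5.
Then |L| = ℏ√(5·6) = √30 ℏ.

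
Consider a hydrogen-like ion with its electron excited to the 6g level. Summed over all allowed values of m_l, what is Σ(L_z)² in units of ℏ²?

Σ(L_z)² = 60 ℏ²

The 6g level has l = 4.
m_l runs from −4 to 4, i.e. {-4, -3, -2, -1, 0, 1, 2, 3, 4}.
Summing m² from −4 to 4: Σ m_l² = 60.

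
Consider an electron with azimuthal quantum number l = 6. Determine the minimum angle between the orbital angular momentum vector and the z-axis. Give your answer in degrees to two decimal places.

θ_min ≈ 22.21°

|L| = √(l(l+1)) ℏ = √42 ℏ.
The smallest angle corresponds to the largest L_z, i.e. m_l = l = 6, giving L_z = 6ℏ.
cos θ_min = 6/√42, so θ_min ≈ 22.21°.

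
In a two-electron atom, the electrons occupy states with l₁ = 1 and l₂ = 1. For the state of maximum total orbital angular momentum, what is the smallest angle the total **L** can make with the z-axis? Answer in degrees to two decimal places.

θ_min ≈ 35.26°

The total orbital quantum number L ranges from |l₁ − l₂| to l₁ + l₂ in integer steps.
So L can be 0, 1, 2.
The maximum is L = 2, with |L_tot| = ℏ√(2·3) = √6 ℏ.
The minimum angle with z is arccos(2/√6) ≈ 35.26°.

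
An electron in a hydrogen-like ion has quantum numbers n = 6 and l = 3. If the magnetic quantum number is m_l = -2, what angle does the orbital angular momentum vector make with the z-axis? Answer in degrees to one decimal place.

|L| = ℏ√(l(l+1)) = 2√3 ℏ.
L_z = m_l ℏ = −2ℏ.
cos θ = L_z/|L| = -2/√12, so θ ≈ 125.3°.

θ ≈ 125.3°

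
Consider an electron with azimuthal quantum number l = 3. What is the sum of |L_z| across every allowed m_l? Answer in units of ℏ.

Σ|L_z| = 12 ℏ

The allowed m_l values are -3, -2, -1, 0, 1, 2, 3.
Σ|m_l| = l(l+1) = 12.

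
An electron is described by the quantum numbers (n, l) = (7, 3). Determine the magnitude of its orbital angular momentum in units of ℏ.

|L| = ℏ√(l(l+1)) = ℏ√(3·4) = 2√3 ℏ

|L| = 2√3 ℏ ≈ 3.464ℏ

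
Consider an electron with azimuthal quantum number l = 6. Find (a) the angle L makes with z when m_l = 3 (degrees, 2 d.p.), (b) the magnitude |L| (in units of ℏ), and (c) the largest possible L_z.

θ(m_l=3) ≈ 62.42°; |L| = √42 ℏ ≈ 6.481ℏ; L_z,max = 6ℏ

For m_l = 3: cos θ = 3/√42, θ ≈ 62.42°.
|L| = ℏ√(6·7) = √42 ℏ ≈ 6.481ℏ.
L_z,max = lℏ = 6ℏ.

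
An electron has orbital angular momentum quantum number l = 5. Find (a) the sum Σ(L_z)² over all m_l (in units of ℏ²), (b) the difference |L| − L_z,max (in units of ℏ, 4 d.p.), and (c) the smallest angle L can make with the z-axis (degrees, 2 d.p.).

Σ m_l² = 110, so Σ(L_z)² = 110 ℏ².
|L| − L_z,max = (√30 − 5)ℏ ≈ 0.4772ℏ.
cos θ_min = 5/√30, so θ_min ≈ 24.09°.

Σ(L_z)² = 110 ℏ²; |L|−L_z,max ≈ 0.4772ℏ; θ_min ≈ 24.09°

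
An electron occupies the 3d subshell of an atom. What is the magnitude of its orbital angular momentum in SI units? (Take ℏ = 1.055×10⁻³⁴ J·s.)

|L| = 2.584×10⁻³⁴ J·s

The 3d subshell has l = 2.
|L| = ℏ√(l(l+1)) = ℏ√(2·3) = √6 ℏ
Numerically, |L| = 2.449 × (1.055×10⁻³⁴ J·s) = 2.584×10⁻³⁴ J·s.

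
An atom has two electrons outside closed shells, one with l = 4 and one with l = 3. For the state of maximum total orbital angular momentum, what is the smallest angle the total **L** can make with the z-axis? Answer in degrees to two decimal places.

By the triangle rule, |l₁ − l₂| ≤ L ≤ l₁ + l₂.
So L can be 1, 2, 3, 4, 5, 6, 7.
The maximum is L = 7, with |L_tot| = ℏ√(7·8) = 2√14 ℏ.
The minimum angle with z is arccos(7/√56) ≈ 20.70°.

θ_min ≈ 20.70°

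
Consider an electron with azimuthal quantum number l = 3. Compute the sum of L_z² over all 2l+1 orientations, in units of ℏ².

The allowed m_l values are -3, -2, -1, 0, 1, 2, 3.
Σ m_l² = 2·(1 + 4 + 9) = 28.

Σ(L_z)² = 28 ℏ²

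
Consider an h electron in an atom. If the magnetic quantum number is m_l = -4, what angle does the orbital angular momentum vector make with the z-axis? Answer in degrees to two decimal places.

An h state has l = 5.
|L| = ℏ√(l(l+1)) = √30 ℏ.
L_z = m_l ℏ = −4ℏ.
cos θ = L_z/|L| = -4/√30, so θ ≈ 136.91°.

θ ≈ 136.91°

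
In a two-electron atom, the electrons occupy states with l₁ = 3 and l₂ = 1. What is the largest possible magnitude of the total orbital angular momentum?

|L_tot|_max = 2√5 ℏ ≈ 4.472ℏ

Angular momentum addition gives L = |l₁ − l₂|, …, l₁ + l₂.
Allowed values: L = 2, 3, 4.
The largest magnitude corresponds to L = 4: |L_tot| = ℏ√(4·5) = 2√5 ℏ.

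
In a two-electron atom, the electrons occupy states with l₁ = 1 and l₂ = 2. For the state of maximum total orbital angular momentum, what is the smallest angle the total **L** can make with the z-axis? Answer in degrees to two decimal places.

Angular momentum addition gives L = |l₁ − l₂|, …, l₁ + l₂.
Allowed values: L = 1, 2, 3.
The maximum is L = 3, with |L_tot| = ℏ√(3·4) = 2√3 ℏ.
The minimum angle with z is arccos(3/√12) ≈ 30.00°.

θ_min ≈ 30.00°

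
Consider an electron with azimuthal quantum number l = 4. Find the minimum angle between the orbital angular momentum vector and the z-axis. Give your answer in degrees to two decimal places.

|L| = √(l(l+1)) ℏ = 2√5 ℏ.
The smallest angle corresponds to the largest L_z, i.e. m_l = l = 4, giving L_z = 4ℏ.
cos θ_min = 4/√20, so θ_min ≈ 26.57°.

θ_min ≈ 26.57°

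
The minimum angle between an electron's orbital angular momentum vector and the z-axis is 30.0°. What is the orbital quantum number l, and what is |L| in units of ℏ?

l = 3, |L| = 2√3 ℏ ≈ 3.464ℏ

cos θ_min = l/√(l(l+1)) = √(l/(l+1)), so l/(l+1) = cos²(30.0°) = 0.7500.
Thus l = 0.7500/(1 − 0.7500) ≈ 3.
Then |L| = ℏ√(3·4) = 2√3 ℏ.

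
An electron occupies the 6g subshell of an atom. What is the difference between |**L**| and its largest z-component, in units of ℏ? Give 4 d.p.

|L| − L_z,max ≈ 0.4721ℏ

The 6g subshell has l = 4.
|L| = 2√5 ℏ ≈ 4.4721ℏ, while L_z,max = lℏ = 4ℏ.
The difference is (2√5 − 4)ℏ ≈ 0.4721ℏ.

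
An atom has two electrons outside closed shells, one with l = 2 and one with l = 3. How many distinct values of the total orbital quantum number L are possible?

The total orbital quantum number L ranges from |l₁ − l₂| to l₁ + l₂ in integer steps.
Allowed values: L = 1, 2, 3, 4, 5.
That is 5 values.

5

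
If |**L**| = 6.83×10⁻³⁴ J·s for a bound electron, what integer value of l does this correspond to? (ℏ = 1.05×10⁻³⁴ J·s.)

Dividing by ℏ: |L|/ℏ ≈ 6.505.
Set l(l+1) = 42.31; the integer solution is l = 6.

l = 6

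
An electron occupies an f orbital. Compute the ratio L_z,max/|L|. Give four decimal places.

L_z,max/|L| = 0.8660

An f state has l = 3.
|L| = 2√3 ℏ ≈ 3.4641ℏ, while L_z,max = lℏ = 3ℏ.
L_z,max/|L| = 3/√12 = 0.8660.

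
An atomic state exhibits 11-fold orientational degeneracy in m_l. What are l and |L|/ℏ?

Since there are 2l+1 = 11 values of m_l, l = 5.
Then |L| = √(l(l+1)) ℏ = √30 ℏ.

l = 5, |L| = √30 ℏ ≈ 5.477ℏ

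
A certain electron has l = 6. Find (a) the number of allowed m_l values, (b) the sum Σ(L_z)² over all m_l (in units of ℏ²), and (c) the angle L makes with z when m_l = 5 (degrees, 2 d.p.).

There are 2l+1 = 13 values of m_l.
Σ m_l² = 182, so Σ(L_z)² = 182 ℏ².
For m_l = 5: cos θ = 5/√42, θ ≈ 39.51°.

13 values; Σ(L_z)² = 182 ℏ²; θ(m_l=5) ≈ 39.51°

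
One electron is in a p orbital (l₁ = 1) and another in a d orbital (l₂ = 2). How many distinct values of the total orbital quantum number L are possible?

3

By the triangle rule, |l₁ − l₂| ≤ L ≤ l₁ + l₂.
L ∈ {1, 2, 3}.
That is 3 values.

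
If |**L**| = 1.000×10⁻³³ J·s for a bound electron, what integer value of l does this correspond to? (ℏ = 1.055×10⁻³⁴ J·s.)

l = 9

|L|/ℏ = (1.000×10⁻³³)/(1.055×10⁻³⁴) ≈ 9.479.
Set l(l+1) = 89.85; the integer solution is l = 9.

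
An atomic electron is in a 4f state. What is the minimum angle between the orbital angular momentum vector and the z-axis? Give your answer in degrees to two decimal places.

θ_min ≈ 30.00°

4f means n = 4, l = 3.
|L|² = l(l+1)ℏ² = 12ℏ², so |L| = 2√3 ℏ.
The smallest angle corresponds to the largest L_z, i.e. m_l = l = 3, giving L_z = 3ℏ.
cos θ_min = 3/√12, so θ_min ≈ 30.00°.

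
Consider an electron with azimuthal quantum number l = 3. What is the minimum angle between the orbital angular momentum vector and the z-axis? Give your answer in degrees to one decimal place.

θ_min ≈ 30.0°

|L| = √(l(l+1)) ℏ = 2√3 ℏ.
The smallest angle corresponds to the largest L_z, i.e. m_l = l = 3, giving L_z = 3ℏ.
cos θ_min = 3/√12, so θ_min ≈ 30.0°.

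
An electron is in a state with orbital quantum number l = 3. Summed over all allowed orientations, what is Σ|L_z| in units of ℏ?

Σ|L_z| = 12 ℏ

m_l ∈ {-3, -2, -1, 0, 1, 2, 3}.
Σ|m_l| = 2·3(3+1)/2 = 12.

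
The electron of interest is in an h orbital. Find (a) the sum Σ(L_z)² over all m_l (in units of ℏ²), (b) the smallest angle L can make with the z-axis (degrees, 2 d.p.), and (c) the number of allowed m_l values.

For an h orbital, l = 5.
Σ m_l² = 110, so Σ(L_z)² = 110 ℏ².
cos θ_min = 5/√30, so θ_min ≈ 24.09°.
There are 2l+1 = 11 values of m_l.

Σ(L_z)² = 110 ℏ²; θ_min ≈ 24.09°; 11 values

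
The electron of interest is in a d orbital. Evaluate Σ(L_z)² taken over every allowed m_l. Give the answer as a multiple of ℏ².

A d state has l = 2.
m_l ∈ {-2, -1, 0, 1, 2}.
Σ m_l² = l(l+1)(2l+1)/3 = 2·3·5/3 = 10.

Σ(L_z)² = 10 ℏ²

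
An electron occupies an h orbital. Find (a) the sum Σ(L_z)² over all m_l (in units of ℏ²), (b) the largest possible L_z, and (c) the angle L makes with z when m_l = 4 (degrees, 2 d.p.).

H corresponds to l = 5.
Σ m_l² = 110, so Σ(L_z)² = 110 ℏ².
L_z,max = lℏ = 5ℏ.
For m_l = 4: cos θ = 4/√30, θ ≈ 43.09°.

Σ(L_z)² = 110 ℏ²; L_z,max = 5ℏ; θ(m_l=4) ≈ 43.09°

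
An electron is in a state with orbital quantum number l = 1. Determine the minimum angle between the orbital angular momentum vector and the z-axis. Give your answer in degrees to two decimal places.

θ_min ≈ 45.00°

|L| = ℏ√(l(l+1)) = √2 ℏ.
The smallest angle corresponds to the largest L_z, i.e. m_l = l = 1, giving L_z = 1ℏ.
cos θ_min = 1/√2, so θ_min ≈ 45.00°.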